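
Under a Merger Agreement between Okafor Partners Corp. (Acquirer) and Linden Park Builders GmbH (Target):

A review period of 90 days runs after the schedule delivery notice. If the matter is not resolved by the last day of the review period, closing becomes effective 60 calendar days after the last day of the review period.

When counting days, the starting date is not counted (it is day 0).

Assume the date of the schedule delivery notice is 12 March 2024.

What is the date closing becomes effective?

9 August 2024

The last day of the review period: 90 calendar days after 12 March 2024 is 10 June 2024.
The date closing becomes effective: 10 June 2024 + 60 days = 9 August 2024.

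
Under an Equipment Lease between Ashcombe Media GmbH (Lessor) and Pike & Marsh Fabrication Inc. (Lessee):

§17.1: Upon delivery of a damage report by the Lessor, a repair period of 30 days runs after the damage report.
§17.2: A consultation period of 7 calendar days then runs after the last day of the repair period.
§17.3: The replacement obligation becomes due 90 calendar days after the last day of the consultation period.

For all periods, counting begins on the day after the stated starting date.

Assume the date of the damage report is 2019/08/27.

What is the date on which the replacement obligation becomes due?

Adding 30 calendar days to 2019/08/27 gives 2019/09/26, which is the last day of the repair period.
The last day of the consultation period: 2019/09/26 + 7 days = 2019/10/03.
The date on which the replacement obligation becomes due: 90 calendar days after 2019/10/03 is 2020/01/01.

2020/01/01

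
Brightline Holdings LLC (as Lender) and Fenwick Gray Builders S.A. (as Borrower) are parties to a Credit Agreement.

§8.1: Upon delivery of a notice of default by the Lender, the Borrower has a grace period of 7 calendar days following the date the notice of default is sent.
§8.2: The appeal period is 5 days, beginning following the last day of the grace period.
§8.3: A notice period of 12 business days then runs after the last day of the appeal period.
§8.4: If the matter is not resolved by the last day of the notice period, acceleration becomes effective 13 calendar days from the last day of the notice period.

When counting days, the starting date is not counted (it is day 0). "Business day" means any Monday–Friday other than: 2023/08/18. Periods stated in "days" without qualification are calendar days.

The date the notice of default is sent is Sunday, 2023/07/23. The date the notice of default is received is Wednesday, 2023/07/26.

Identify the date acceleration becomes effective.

The last day of the grace period: 7 calendar days after 2023/07/23 is 2023/07/30.
Adding 5 calendar days to 2023/07/30 gives 2023/08/04, which is the last day of the appeal period.
The last day of the notice period: counting 12 business days from Friday, 2023/08/04 (Aug 7, Aug 8, Aug 9, Aug 10, …, Aug 21, Aug 22, Aug 23, skipping weekends and the listed holiday on Aug 18) reaches Wednesday, 2023/08/23.
The date acceleration becomes effective: 2023/08/23 + 13 days = 2023/09/05.

2023/09/05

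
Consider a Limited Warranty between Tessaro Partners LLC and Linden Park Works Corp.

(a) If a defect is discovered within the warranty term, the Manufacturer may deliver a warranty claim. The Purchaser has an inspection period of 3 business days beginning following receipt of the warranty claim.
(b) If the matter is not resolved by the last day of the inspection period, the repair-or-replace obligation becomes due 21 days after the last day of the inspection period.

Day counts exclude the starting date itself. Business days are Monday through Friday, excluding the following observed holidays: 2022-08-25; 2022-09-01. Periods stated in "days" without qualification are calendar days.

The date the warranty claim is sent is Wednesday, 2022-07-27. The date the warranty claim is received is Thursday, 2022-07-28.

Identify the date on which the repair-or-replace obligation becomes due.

2022-08-23

From Thursday, 2022-07-28, 3 business days (Jul 29, Aug 1, Aug 2, skipping weekends) brings us to Tuesday, 2022-08-02, which is the last day of the inspection period.
The date on which the repair-or-replace obligation becomes due: 2022-08-02 + 21 days = 2022-08-23.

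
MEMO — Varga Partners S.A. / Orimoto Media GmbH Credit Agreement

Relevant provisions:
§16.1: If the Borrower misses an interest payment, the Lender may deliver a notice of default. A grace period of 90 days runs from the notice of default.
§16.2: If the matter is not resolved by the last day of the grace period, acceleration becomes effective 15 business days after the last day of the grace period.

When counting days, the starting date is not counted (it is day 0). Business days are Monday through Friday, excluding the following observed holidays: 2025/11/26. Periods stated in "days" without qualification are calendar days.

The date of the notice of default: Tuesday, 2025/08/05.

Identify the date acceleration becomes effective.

2025/11/24

The last day of the grace period: 2025/08/05 + 90 days = 2025/11/03.
The date acceleration becomes effective: counting 15 business days from Monday, 2025/11/03 (Nov 4, Nov 5, Nov 6, Nov 7, …, Nov 20, Nov 21, Nov 24, skipping weekends) reaches Monday, 2025/11/24.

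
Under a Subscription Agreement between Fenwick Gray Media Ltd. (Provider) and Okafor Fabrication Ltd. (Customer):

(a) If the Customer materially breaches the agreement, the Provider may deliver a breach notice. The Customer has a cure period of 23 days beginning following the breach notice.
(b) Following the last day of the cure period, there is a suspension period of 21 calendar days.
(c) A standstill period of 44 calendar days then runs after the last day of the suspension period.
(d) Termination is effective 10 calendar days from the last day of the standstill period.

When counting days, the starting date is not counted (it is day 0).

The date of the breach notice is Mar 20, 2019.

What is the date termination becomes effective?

The last day of the cure period: 23 calendar days after Mar 20, 2019 is Apr 12, 2019.
The last day of the suspension period: Apr 12, 2019 + 21 days = May 3, 2019.
Adding 44 calendar days to May 3, 2019 gives Jun 16, 2019, which is the last day of the standstill period.
Adding 10 calendar days to Jun 16, 2019 gives Jun 26, 2019, which is the date termination becomes effective.

Jun 26, 2019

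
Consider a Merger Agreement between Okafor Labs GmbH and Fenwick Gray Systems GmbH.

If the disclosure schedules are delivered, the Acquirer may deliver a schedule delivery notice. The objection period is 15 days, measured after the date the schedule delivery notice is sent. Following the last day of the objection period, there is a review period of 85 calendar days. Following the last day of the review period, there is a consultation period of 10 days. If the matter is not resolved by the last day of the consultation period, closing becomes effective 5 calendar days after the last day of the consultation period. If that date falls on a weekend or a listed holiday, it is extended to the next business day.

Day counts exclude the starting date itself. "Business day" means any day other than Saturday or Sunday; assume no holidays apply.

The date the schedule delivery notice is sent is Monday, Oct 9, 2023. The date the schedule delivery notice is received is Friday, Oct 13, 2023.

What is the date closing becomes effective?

Feb 1, 2024

Adding 15 calendar days to Oct 9, 2023 gives Oct 24, 2023, which is the last day of the objection period.
Adding 85 calendar days to Oct 24, 2023 gives Jan 17, 2024, which is the last day of the review period.
The last day of the consultation period: 10 calendar days after Jan 17, 2024 is Jan 27, 2024.
Adding 5 calendar days to Jan 27, 2024 gives Feb 1, 2024, which is the date closing becomes effective. Feb 1, 2024 is a Thursday, so no roll-forward applies.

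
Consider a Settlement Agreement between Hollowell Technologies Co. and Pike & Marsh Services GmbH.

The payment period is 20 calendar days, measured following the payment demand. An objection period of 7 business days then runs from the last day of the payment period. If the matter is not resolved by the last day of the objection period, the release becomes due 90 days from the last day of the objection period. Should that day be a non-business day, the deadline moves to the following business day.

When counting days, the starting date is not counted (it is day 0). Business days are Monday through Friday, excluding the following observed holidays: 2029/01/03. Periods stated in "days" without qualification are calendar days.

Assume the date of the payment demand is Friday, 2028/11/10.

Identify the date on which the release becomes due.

Adding 20 calendar days to 2028/11/10 gives 2028/11/30, which is the last day of the payment period.
The last day of the objection period: counting 7 business days from Thursday, 2028/11/30 (Dec 1, Dec 4, Dec 5, Dec 6, Dec 7, Dec 8, Dec 11, skipping weekends) reaches Monday, 2028/12/11.
Adding 90 calendar days to 2028/12/11 gives 2029/03/11, which is the date on which the release becomes due. That falls on a Sunday, so it rolls to the next business day, Monday, 2029/03/12.

2029/03/12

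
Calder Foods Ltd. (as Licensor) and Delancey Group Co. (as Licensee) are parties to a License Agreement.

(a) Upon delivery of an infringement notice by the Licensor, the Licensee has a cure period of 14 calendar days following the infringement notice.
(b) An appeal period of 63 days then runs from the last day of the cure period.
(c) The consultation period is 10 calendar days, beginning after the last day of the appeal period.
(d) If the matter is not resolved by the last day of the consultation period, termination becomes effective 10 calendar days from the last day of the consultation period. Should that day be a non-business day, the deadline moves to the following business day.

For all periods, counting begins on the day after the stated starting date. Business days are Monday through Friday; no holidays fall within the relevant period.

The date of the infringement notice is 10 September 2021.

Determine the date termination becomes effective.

The last day of the cure period: 10 September 2021 + 14 days = 24 September 2021.
The last day of the appeal period: 24 September 2021 + 63 days = 26 November 2021.
The last day of the consultation period: 26 November 2021 + 10 days = 6 December 2021.
Adding 10 calendar days to 6 December 2021 gives 16 December 2021, which is the date termination becomes effective. 16 December 2021 is a Thursday, so no roll-forward applies.

16 December 2021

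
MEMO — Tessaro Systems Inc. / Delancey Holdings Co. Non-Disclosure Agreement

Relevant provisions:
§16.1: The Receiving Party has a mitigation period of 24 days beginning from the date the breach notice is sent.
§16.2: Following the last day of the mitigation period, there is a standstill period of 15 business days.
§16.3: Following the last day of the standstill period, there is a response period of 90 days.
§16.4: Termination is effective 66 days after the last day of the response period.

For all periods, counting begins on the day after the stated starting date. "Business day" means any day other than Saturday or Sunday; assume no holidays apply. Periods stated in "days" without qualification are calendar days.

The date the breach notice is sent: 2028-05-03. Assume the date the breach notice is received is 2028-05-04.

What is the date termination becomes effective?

Adding 24 calendar days to 2028-05-03 gives 2028-05-27, which is the last day of the mitigation period.
The last day of the standstill period: counting 15 business days from Saturday, 2028-05-27 (May 29, May 30, May 31, Jun 1, …, Jun 14, Jun 15, Jun 16, skipping weekends) reaches Friday, 2028-06-16.
Adding 90 calendar days to 2028-06-16 gives 2028-09-14, which is the last day of the response period.
The date termination becomes effective: 66 calendar days after 2028-09-14 is 2028-11-19.

2028-11-19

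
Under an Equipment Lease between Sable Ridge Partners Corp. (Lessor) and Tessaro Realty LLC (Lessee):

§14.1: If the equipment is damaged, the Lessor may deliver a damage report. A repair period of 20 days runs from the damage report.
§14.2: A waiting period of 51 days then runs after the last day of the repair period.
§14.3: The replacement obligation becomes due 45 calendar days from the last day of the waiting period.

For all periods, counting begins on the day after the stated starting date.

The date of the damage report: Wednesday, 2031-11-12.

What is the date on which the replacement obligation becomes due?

The last day of the repair period: 2031-11-12 + 20 days = 2031-12-02.
The last day of the waiting period: 2031-12-02 + 51 days = 2032-01-22.
Adding 45 calendar days to 2032-01-22 gives 2032-03-07, which is the date on which the replacement obligation becomes due.

2032-03-07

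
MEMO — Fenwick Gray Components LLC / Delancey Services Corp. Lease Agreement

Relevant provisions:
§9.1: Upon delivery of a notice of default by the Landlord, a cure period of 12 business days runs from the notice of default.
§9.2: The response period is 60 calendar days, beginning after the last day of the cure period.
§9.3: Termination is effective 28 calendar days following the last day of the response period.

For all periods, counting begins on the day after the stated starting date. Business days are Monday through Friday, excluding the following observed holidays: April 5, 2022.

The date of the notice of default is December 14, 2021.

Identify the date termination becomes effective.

The last day of the cure period: 12 business days after Tuesday, December 14, 2021, skipping weekends — Dec 15, Dec 16, Dec 17, Dec 20, …, Dec 28, Dec 29, Dec 30 — lands on Thursday, December 30, 2021.
Adding 60 calendar days to December 30, 2021 gives February 28, 2022, which is the last day of the response period.
The date termination becomes effective: 28 calendar days after February 28, 2022 is March 28, 2022.

March 28, 2022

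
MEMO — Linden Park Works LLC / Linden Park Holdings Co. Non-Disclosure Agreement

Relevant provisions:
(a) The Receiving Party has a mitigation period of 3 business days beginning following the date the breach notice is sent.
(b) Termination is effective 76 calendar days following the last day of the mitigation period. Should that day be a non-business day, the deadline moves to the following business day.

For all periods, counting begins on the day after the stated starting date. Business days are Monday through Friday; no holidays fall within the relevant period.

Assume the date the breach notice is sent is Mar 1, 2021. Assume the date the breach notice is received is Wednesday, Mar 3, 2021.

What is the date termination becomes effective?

May 19, 2021

The last day of the mitigation period: counting 3 business days from Monday, Mar 1, 2021 (Mar 2, Mar 3, Mar 4, skipping weekends) reaches Thursday, Mar 4, 2021.
Adding 76 calendar days to Mar 4, 2021 gives May 19, 2021, which is the date termination becomes effective. May 19, 2021 is a Wednesday, so no roll-forward applies.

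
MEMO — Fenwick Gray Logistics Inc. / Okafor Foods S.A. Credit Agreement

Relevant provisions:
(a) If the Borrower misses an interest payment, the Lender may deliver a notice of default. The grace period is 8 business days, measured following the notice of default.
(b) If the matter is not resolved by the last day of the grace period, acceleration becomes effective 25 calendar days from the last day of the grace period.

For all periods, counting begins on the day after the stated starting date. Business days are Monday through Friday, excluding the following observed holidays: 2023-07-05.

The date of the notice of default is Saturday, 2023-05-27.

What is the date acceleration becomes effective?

The last day of the grace period: 8 business days after Saturday, 2023-05-27, skipping weekends — May 29, May 30, May 31, Jun 1, Jun 2, Jun 5, Jun 6, Jun 7 — lands on Wednesday, 2023-06-07.
Adding 25 calendar days to 2023-06-07 gives 2023-07-02, which is the date acceleration becomes effective.

2023-07-02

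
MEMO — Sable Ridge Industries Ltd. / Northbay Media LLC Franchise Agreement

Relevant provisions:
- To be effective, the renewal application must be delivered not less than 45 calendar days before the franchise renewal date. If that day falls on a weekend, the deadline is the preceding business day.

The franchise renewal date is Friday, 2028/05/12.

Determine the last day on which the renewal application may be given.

2028/05/12 minus 45 days is 2028/03/28. That is a Tuesday, so no adjustment is needed.

2028/03/28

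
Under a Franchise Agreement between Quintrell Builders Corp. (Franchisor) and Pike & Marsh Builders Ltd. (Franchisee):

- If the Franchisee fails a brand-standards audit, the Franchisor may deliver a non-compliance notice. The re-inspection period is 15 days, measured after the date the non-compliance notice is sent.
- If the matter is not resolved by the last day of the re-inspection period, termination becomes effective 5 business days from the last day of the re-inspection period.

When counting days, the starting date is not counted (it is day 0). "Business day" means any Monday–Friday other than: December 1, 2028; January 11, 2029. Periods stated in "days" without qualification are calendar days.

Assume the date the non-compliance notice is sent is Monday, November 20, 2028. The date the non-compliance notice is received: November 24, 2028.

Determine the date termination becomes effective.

December 12, 2028

The last day of the re-inspection period: November 20, 2028 + 15 days = December 5, 2028.
From Tuesday, December 5, 2028, 5 business days (Dec 6, Dec 7, Dec 8, Dec 11, Dec 12, skipping weekends) brings us to Tuesday, December 12, 2028, which is the date termination becomes effective.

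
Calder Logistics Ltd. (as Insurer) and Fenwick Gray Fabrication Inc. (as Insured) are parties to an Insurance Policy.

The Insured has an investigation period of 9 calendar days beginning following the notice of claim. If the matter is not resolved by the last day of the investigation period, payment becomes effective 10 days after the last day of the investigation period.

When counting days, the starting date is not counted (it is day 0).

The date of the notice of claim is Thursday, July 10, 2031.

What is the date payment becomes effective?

The last day of the investigation period: July 10, 2031 + 9 days = July 19, 2031.
Adding 10 calendar days to July 19, 2031 gives July 29, 2031, which is the date payment becomes effective.

July 29, 2031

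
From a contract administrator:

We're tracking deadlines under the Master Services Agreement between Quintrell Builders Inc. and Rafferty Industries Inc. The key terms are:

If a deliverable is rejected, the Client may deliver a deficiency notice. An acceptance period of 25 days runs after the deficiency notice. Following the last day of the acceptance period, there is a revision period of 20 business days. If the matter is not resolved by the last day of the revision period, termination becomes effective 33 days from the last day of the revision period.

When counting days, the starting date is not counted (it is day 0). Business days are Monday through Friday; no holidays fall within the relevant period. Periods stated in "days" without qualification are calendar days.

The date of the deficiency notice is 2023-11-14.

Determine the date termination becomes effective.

2024-02-07

The last day of the acceptance period: 25 calendar days after 2023-11-14 is 2023-12-09.
The last day of the revision period: counting 20 business days from Saturday, 2023-12-09 (Dec 11, Dec 12, Dec 13, Dec 14, …, Jan 3, Jan 4, Jan 5, skipping weekends) reaches Friday, 2024-01-05.
The date termination becomes effective: 2024-01-05 + 33 days = 2024-02-07.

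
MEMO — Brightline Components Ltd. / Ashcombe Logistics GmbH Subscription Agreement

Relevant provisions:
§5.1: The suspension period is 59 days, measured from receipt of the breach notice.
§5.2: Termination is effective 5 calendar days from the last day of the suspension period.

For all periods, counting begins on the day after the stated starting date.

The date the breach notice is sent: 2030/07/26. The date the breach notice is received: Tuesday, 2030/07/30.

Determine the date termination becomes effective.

The last day of the suspension period: 59 calendar days after 2030/07/30 is 2030/09/27.
The date termination becomes effective: 5 calendar days after 2030/09/27 is 2030/10/02.

2030/10/02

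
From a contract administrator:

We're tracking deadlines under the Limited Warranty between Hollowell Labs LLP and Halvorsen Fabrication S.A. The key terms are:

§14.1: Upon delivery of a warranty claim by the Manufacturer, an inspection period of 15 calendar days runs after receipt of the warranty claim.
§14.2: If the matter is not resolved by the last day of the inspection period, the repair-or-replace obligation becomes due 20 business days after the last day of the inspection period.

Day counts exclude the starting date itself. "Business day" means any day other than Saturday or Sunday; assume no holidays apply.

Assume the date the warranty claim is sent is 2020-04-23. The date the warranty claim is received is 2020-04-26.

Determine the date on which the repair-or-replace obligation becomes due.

2020-06-08

The last day of the inspection period: 2020-04-26 + 15 days = 2020-05-11.
The date on which the repair-or-replace obligation becomes due: counting 20 business days from Monday, 2020-05-11 (May 12, May 13, May 14, May 15, …, Jun 4, Jun 5, Jun 8, skipping weekends) reaches Monday, 2020-06-08.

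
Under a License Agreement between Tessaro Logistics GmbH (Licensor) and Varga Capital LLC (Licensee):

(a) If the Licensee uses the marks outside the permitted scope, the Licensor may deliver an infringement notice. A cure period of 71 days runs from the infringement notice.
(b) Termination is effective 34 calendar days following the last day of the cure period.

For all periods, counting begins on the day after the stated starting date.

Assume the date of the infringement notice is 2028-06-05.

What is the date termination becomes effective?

2028-09-18

The last day of the cure period: 2028-06-05 + 71 days = 2028-08-15.
Adding 34 calendar days to 2028-08-15 gives 2028-09-18, which is the date termination becomes effective.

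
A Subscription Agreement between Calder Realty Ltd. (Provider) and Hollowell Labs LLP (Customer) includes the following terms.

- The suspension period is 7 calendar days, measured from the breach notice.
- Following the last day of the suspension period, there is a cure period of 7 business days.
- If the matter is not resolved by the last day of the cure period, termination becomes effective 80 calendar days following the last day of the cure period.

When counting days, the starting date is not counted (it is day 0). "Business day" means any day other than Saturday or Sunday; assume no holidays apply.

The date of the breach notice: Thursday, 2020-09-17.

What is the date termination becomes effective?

2020-12-24

The last day of the suspension period: 7 calendar days after 2020-09-17 is 2020-09-24.
From Thursday, 2020-09-24, 7 business days (Sep 25, Sep 28, Sep 29, Sep 30, Oct 1, Oct 2, Oct 5, skipping weekends) brings us to Monday, 2020-10-05, which is the last day of the cure period.
The date termination becomes effective: 80 calendar days after 2020-10-05 is 2020-12-24.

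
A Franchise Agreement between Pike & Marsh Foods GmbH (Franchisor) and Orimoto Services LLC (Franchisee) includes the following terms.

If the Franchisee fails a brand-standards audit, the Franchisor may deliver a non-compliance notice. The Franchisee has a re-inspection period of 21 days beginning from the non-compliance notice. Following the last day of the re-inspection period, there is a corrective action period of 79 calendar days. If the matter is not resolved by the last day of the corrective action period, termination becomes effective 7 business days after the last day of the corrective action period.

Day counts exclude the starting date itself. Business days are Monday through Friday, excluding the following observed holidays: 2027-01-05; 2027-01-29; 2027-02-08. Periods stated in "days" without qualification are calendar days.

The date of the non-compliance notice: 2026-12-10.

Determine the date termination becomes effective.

2027-03-30

Adding 21 calendar days to 2026-12-10 gives 2026-12-31, which is the last day of the re-inspection period.
The last day of the corrective action period: 2026-12-31 + 79 days = 2027-03-20.
From Saturday, 2027-03-20, 7 business days (Mar 22, Mar 23, Mar 24, Mar 25, Mar 26, Mar 29, Mar 30, skipping weekends) brings us to Tuesday, 2027-03-30, which is the date termination becomes effective.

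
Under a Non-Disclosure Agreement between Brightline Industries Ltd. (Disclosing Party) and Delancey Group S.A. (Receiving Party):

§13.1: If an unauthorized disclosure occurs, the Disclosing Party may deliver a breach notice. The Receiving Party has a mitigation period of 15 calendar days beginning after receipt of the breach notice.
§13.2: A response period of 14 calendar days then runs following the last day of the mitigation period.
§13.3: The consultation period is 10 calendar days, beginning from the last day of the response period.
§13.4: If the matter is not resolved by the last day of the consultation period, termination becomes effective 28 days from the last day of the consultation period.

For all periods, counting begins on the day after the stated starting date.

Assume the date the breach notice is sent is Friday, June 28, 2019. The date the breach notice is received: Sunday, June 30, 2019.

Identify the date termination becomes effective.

Adding 15 calendar days to June 30, 2019 gives July 15, 2019, which is the last day of the mitigation period.
The last day of the response period: 14 calendar days after July 15, 2019 is July 29, 2019.
The last day of the consultation period: July 29, 2019 + 10 days = August 8, 2019.
Adding 28 calendar days to August 8, 2019 gives September 5, 2019, which is the date termination becomes effective.

September 5, 2019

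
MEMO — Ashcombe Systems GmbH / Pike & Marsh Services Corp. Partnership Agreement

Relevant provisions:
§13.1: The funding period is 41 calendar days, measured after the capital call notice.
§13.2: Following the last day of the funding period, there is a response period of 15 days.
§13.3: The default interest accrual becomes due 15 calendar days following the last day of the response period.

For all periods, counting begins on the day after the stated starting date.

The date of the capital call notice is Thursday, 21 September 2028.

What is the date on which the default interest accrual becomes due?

The last day of the funding period: 41 calendar days after 21 September 2028 is 1 November 2028.
The last day of the response period: 15 calendar days after 1 November 2028 is 16 November 2028.
Adding 15 calendar days to 16 November 2028 gives 1 December 2028, which is the date on which the default interest accrual becomes due.

1 December 2028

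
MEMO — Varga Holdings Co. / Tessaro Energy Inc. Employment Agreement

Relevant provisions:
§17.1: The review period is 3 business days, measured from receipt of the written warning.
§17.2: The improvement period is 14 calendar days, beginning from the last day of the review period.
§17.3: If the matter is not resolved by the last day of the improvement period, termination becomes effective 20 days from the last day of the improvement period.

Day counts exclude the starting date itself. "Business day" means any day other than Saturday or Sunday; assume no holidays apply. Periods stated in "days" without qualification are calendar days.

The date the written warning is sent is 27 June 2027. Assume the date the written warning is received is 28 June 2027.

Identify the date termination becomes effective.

4 August 2027

The last day of the review period: counting 3 business days from Monday, 28 June 2027 (Jun 29, Jun 30, Jul 1, skipping weekends) reaches Thursday, 1 July 2027.
Adding 14 calendar days to 1 July 2027 gives 15 July 2027, which is the last day of the improvement period.
The date termination becomes effective: 15 July 2027 + 20 days = 4 August 2027.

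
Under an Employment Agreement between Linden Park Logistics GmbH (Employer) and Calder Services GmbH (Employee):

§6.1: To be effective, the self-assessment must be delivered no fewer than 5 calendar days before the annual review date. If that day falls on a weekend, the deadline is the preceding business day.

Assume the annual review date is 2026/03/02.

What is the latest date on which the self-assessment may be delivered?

2026/03/02 minus 5 days is 2026/02/25. That is a Wednesday, so no adjustment is needed.

2026/02/25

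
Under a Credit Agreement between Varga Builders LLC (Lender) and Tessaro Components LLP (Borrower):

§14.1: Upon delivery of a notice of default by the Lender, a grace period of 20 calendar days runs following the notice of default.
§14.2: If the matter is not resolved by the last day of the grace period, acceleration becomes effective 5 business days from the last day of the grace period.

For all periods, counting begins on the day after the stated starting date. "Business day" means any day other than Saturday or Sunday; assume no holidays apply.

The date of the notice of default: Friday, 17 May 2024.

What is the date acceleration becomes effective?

13 June 2024

The last day of the grace period: 17 May 2024 + 20 days = 6 June 2024.
The date acceleration becomes effective: 5 business days after Thursday, 6 June 2024, skipping weekends — Jun 7, Jun 10, Jun 11, Jun 12, Jun 13 — lands on Thursday, 13 June 2024.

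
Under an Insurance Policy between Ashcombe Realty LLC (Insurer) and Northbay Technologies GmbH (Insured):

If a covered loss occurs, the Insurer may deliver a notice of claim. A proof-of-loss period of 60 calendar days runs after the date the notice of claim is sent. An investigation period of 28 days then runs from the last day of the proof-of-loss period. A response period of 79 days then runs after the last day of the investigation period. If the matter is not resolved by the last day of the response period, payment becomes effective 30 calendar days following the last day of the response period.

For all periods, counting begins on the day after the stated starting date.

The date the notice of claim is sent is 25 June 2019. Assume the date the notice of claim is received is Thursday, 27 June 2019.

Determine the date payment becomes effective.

Adding 60 calendar days to 25 June 2019 gives 24 August 2019, which is the last day of the proof-of-loss period.
Adding 28 calendar days to 24 August 2019 gives 21 September 2019, which is the last day of the investigation period.
The last day of the response period: 21 September 2019 + 79 days = 9 December 2019.
The date payment becomes effective: 9 December 2019 + 30 days = 8 January 2020.

8 January 2020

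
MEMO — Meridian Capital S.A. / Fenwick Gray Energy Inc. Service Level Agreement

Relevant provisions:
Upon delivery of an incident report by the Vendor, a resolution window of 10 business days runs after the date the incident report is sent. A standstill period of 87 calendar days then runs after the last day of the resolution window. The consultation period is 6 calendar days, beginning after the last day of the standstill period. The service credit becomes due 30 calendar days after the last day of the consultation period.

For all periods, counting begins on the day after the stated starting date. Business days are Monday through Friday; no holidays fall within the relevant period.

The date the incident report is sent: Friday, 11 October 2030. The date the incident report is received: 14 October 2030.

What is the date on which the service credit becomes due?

The last day of the resolution window: counting 10 business days from Friday, 11 October 2030 (Oct 14, Oct 15, Oct 16, Oct 17, Oct 18, Oct 21, Oct 22, Oct 23, Oct 24, Oct 25, skipping weekends) reaches Friday, 25 October 2030.
The last day of the standstill period: 87 calendar days after 25 October 2030 is 20 January 2031.
The last day of the consultation period: 6 calendar days after 20 January 2031 is 26 January 2031.
Adding 30 calendar days to 26 January 2031 gives 25 February 2031, which is the date on which the service credit becomes due.

25 February 2031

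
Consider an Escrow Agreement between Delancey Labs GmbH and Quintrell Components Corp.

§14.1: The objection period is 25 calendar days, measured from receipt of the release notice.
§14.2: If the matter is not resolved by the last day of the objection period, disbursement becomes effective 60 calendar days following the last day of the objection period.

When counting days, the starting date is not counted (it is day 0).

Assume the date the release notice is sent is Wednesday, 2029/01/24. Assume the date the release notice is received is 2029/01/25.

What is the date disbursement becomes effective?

The last day of the objection period: 2029/01/25 + 25 days = 2029/02/19.
Adding 60 calendar days to 2029/02/19 gives 2029/04/20, which is the date disbursement becomes effective.

2029/04/20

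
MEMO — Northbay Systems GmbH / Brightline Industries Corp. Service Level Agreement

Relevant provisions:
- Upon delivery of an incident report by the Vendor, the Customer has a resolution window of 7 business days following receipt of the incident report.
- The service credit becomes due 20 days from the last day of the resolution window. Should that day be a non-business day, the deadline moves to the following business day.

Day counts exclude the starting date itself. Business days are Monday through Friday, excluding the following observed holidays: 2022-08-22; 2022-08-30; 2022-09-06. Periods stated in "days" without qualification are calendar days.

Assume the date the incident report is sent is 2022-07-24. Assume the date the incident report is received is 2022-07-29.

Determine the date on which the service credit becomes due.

The last day of the resolution window: 7 business days after Friday, 2022-07-29, skipping weekends — Aug 1, Aug 2, Aug 3, Aug 4, Aug 5, Aug 8, Aug 9 — lands on Tuesday, 2022-08-09.
Adding 20 calendar days to 2022-08-09 gives 2022-08-29, which is the date on which the service credit becomes due. 2022-08-29 is a Monday and is not a listed holiday, so no roll-forward applies.

2022-08-29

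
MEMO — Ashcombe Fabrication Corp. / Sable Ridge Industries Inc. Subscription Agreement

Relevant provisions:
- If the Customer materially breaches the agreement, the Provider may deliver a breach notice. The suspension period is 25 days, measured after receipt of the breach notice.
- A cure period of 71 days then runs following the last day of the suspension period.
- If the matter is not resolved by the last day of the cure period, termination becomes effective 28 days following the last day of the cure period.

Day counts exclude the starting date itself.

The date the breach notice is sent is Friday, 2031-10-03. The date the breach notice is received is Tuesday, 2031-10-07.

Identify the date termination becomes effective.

The last day of the suspension period: 25 calendar days after 2031-10-07 is 2031-11-01.
The last day of the cure period: 71 calendar days after 2031-11-01 is 2032-01-11.
The date termination becomes effective: 2032-01-11 + 28 days = 2032-02-08.

2032-02-08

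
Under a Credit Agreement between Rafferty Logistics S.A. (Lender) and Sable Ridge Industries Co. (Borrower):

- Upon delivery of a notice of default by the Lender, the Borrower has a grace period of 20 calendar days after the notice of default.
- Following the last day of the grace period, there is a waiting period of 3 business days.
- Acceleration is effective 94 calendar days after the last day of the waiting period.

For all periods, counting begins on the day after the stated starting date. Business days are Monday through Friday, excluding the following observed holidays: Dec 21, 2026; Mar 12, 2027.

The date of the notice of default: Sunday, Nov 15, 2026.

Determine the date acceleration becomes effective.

Adding 20 calendar days to Nov 15, 2026 gives Dec 5, 2026, which is the last day of the grace period.
The last day of the waiting period: counting 3 business days from Saturday, Dec 5, 2026 (Dec 7, Dec 8, Dec 9, skipping weekends) reaches Wednesday, Dec 9, 2026.
The date acceleration becomes effective: 94 calendar days after Dec 9, 2026 is Mar 13, 2027.

Mar 13, 2027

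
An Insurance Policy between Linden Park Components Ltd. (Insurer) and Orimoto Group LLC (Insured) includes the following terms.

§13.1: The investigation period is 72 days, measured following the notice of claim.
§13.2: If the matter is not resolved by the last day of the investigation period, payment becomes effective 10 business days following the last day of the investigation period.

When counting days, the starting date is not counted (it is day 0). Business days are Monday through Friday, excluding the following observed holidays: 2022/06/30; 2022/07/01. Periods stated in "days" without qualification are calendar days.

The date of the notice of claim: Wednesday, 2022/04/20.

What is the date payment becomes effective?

2022/07/15

Adding 72 calendar days to 2022/04/20 gives 2022/07/01, which is the last day of the investigation period.
The date payment becomes effective: 10 business days after Friday, 2022/07/01, skipping weekends — Jul 4, Jul 5, Jul 6, Jul 7, Jul 8, Jul 11, Jul 12, Jul 13, Jul 14, Jul 15 — lands on Friday, 2022/07/15.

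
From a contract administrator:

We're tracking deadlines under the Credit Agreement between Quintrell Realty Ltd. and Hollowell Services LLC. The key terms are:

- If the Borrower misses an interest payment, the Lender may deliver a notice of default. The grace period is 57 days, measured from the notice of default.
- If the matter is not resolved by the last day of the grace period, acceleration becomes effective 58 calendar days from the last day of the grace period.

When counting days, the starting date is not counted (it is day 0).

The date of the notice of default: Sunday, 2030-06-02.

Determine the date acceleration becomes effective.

The last day of the grace period: 57 calendar days after 2030-06-02 is 2030-07-29.
The date acceleration becomes effective: 58 calendar days after 2030-07-29 is 2030-09-25.

2030-09-25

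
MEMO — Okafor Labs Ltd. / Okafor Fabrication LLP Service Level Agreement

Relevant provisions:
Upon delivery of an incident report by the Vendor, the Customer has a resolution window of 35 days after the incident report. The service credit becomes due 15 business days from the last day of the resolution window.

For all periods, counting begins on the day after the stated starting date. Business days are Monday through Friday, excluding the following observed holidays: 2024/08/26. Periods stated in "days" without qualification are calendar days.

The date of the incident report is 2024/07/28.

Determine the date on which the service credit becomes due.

2024/09/20

The last day of the resolution window: 2024/07/28 + 35 days = 2024/09/01.
From Sunday, 2024/09/01, 15 business days (Sep 2, Sep 3, Sep 4, Sep 5, …, Sep 18, Sep 19, Sep 20, skipping weekends) brings us to Friday, 2024/09/20, which is the date on which the service credit becomes due.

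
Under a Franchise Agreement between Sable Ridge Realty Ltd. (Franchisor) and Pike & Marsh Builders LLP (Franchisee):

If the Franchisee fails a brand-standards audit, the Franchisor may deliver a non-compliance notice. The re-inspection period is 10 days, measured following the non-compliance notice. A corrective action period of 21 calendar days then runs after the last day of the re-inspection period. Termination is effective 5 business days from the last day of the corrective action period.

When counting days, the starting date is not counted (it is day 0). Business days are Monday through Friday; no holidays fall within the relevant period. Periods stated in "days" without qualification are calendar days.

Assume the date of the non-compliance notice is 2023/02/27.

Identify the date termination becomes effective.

Adding 10 calendar days to 2023/02/27 gives 2023/03/09, which is the last day of the re-inspection period.
The last day of the corrective action period: 2023/03/09 + 21 days = 2023/03/30.
The date termination becomes effective: 5 business days after Thursday, 2023/03/30, skipping weekends — Mar 31, Apr 3, Apr 4, Apr 5, Apr 6 — lands on Thursday, 2023/04/06.

2023/04/06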